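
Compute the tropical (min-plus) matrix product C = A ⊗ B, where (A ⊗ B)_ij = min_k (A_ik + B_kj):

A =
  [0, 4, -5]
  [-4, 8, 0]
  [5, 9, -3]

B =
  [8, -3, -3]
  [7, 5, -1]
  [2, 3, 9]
A ⊗ B =
  [-3, -3, -3]
  [2, -7, -7]
  [-1, 0, 2]

Apply the min-plus product entry-by-entry:
  C[0][0] = min over k of (A[0][0] + B[0][0] = 0 + 8 = 8, A[0][1] + B[1][0] = 4 + 7 = 11, A[0][2] + B[2][0] = -5 + 2 = -3) = -3 (attained at k = 2)
  C[0][1] = min over k of (A[0][0] + B[0][1] = 0 + -3 = -3, A[0][1] + B[1][1] = 4 + 5 = 9, A[0][2] + B[2][1] = -5 + 3 = -2) = -3 (attained at k = 0)
  C[0][2] = min over k of (A[0][0] + B[0][2] = 0 + -3 = -3, A[0][1] + B[1][2] = 4 + -1 = 3, A[0][2] + B[2][2] = -5 + 9 = 4) = -3 (attained at k = 0)
  C[1][0] = min over k of (A[1][0] + B[0][0] = -4 + 8 = 4, A[1][1] + B[1][0] = 8 + 7 = 15, A[1][2] + B[2][0] = 0 + 2 = 2) = 2 (attained at k = 2)
  C[1][1] = min over k of (A[1][0] + B[0][1] = -4 + -3 = -7, A[1][1] + B[1][1] = 8 + 5 = 13, A[1][2] + B[2][1] = 0 + 3 = 3) = -7 (attained at k = 0)
  C[1][2] = min over k of (A[1][0] + B[0][2] = -4 + -3 = -7, A[1][1] + B[1][2] = 8 + -1 = 7, A[1][2] + B[2][2] = 0 + 9 = 9) = -7 (attained at k = 0)
  C[2][0] = min over k of (A[2][0] + B[0][0] = 5 + 8 = 13, A[2][1] + B[1][0] = 9 + 7 = 16, A[2][2] + B[2][0] = -3 + 2 = -1) = -1 (attained at k = 2)
  C[2][1] = min over k of (A[2][0] + B[0][1] = 5 + -3 = 2, A[2][1] + B[1][1] = 9 + 5 = 14, A[2][2] + B[2][1] = -3 + 3 = 0) = 0 (attained at k = 2)
  C[2][2] = min over k of (A[2][0] + B[0][2] = 5 + -3 = 2, A[2][1] + B[1][2] = 9 + -1 = 8, A[2][2] + B[2][2] = -3 + 9 = 6) = 2 (attained at k = 0)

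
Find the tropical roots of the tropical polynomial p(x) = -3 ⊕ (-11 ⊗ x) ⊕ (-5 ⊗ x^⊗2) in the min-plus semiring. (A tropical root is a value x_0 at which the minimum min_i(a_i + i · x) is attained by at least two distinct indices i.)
Roots: {-6, 8}

Each tropical root is a break point of the lower envelope of the lines y = a_i + i · x (there are 3 lines, with slopes 0, 1, ..., 2). Only the lines that attain the minimum somewhere contribute to roots; other lines are dominated. Here the surviving (envelope) indices are i = 2, i = 1, i = 0.
Intersections between consecutive envelope lines give the roots: for adjacent envelope indices i < j the intersection is x = (a_i − a_j) / (j − i). Reading off the sorted break points: {-6, 8}.
Verification: at each break x_0, at least two indices attain the minimum of min_i(a_i + i · x_0).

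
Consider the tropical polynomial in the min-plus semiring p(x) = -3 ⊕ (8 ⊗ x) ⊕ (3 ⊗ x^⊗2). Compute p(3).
p(3) = -3

A tropical monomial a ⊗ x^⊗i evaluates to a + i · x. Evaluating each term at x = 3:
  Term 0 contributes -3 + 0 · 3 = -3
  Term 1 contributes 8 + 1 · 3 = 11
  Term 2 contributes 3 + 2 · 3 = 9
p(3) = ⊕ of these = min[-3, 11, 9] = -3.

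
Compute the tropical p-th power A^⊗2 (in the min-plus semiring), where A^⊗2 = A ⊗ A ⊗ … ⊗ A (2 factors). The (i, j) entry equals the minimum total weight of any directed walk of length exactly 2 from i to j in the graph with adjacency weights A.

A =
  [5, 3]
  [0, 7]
A^⊗2 =
  [3, 8]
  [5, 3]

Each entry (A^⊗2)_ij equals the minimum over all length-2 walks i = v_0 → v_1 → … → v_2 = j of Σ_t A[v_t][v_{t+1}]. For example, for (i, j) = (0, 1) we minimise over 2 possible intermediate vertex sequences; the minimum is 8, attained along the walk 0 → 0 → 1.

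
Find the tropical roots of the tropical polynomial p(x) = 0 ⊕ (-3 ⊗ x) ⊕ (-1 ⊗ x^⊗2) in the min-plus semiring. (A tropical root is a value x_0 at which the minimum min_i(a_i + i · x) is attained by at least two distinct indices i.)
Roots: {-2, 3}

Each tropical root is a break point of the lower envelope of the lines y = a_i + i · x (there are 3 lines, with slopes 0, 1, ..., 2). Only the lines that attain the minimum somewhere contribute to roots; other lines are dominated. Here the surviving (envelope) indices are i = 2, i = 1, i = 0.
Intersections between consecutive envelope lines give the roots: for adjacent envelope indices i < j the intersection is x = (a_i − a_j) / (j − i). Reading off the sorted break points: {-2, 3}.
Verification: at each break x_0, at least two indices attain the minimum of min_i(a_i + i · x_0).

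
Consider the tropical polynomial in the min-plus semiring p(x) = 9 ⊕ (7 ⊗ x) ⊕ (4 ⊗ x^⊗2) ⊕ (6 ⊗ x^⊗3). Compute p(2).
p(2) = 8

A tropical monomial a ⊗ x^⊗i evaluates to a + i · x. Evaluating each term at x = 2:
  Term 0 contributes 9 + 0 · 2 = 9
  Term 1 contributes 7 + 1 · 2 = 9
  Term 2 contributes 4 + 2 · 2 = 8
  Term 3 contributes 6 + 3 · 2 = 12
p(2) = ⊕ of these = min[9, 9, 8, 12] = 8.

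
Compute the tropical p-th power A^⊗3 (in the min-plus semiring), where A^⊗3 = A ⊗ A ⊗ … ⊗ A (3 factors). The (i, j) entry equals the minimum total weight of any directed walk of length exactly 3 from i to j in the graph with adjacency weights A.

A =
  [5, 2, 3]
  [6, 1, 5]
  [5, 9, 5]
A^⊗3 =
  [9, 4, 8]
  [8, 3, 7]
  [13, 8, 12]

Each entry (A^⊗3)_ij equals the minimum over all length-3 walks i = v_0 → v_1 → … → v_3 = j of Σ_t A[v_t][v_{t+1}]. For example, for (i, j) = (0, 2) we minimise over 9 possible intermediate vertex sequences; the minimum is 8, attained along the walk 0 → 1 → 1 → 2.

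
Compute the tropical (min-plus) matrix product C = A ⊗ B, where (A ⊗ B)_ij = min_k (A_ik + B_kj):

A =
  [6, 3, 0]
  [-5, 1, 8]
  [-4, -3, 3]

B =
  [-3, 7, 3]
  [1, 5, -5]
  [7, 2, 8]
A ⊗ B =
  [3, 2, -2]
  [-8, 2, -4]
  [-7, 2, -8]

Apply the min-plus product entry-by-entry:
  C[0][0] = min over k of (A[0][0] + B[0][0] = 6 + -3 = 3, A[0][1] + B[1][0] = 3 + 1 = 4, A[0][2] + B[2][0] = 0 + 7 = 7) = 3 (attained at k = 0)
  C[0][1] = min over k of (A[0][0] + B[0][1] = 6 + 7 = 13, A[0][1] + B[1][1] = 3 + 5 = 8, A[0][2] + B[2][1] = 0 + 2 = 2) = 2 (attained at k = 2)
  C[0][2] = min over k of (A[0][0] + B[0][2] = 6 + 3 = 9, A[0][1] + B[1][2] = 3 + -5 = -2, A[0][2] + B[2][2] = 0 + 8 = 8) = -2 (attained at k = 1)
  C[1][0] = min over k of (A[1][0] + B[0][0] = -5 + -3 = -8, A[1][1] + B[1][0] = 1 + 1 = 2, A[1][2] + B[2][0] = 8 + 7 = 15) = -8 (attained at k = 0)
  C[1][1] = min over k of (A[1][0] + B[0][1] = -5 + 7 = 2, A[1][1] + B[1][1] = 1 + 5 = 6, A[1][2] + B[2][1] = 8 + 2 = 10) = 2 (attained at k = 0)
  C[1][2] = min over k of (A[1][0] + B[0][2] = -5 + 3 = -2, A[1][1] + B[1][2] = 1 + -5 = -4, A[1][2] + B[2][2] = 8 + 8 = 16) = -4 (attained at k = 1)
  C[2][0] = min over k of (A[2][0] + B[0][0] = -4 + -3 = -7, A[2][1] + B[1][0] = -3 + 1 = -2, A[2][2] + B[2][0] = 3 + 7 = 10) = -7 (attained at k = 0)
  C[2][1] = min over k of (A[2][0] + B[0][1] = -4 + 7 = 3, A[2][1] + B[1][1] = -3 + 5 = 2, A[2][2] + B[2][1] = 3 + 2 = 5) = 2 (attained at k = 1)
  C[2][2] = min over k of (A[2][0] + B[0][2] = -4 + 3 = -1, A[2][1] + B[1][2] = -3 + -5 = -8, A[2][2] + B[2][2] = 3 + 8 = 11) = -8 (attained at k = 1)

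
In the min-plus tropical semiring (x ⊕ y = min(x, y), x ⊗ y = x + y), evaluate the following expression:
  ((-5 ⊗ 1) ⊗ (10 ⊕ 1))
((-5 ⊗ 1) ⊗ (10 ⊕ 1)) = -3

Expand innermost to outermost. Recall ⊕ takes the minimum of its arguments and ⊗ takes their sum. Working out the expression ((-5 ⊗ 1) ⊗ (10 ⊕ 1)) gives -3.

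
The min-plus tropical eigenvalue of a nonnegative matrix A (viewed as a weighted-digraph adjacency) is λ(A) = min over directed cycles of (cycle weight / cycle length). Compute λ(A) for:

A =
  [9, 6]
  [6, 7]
λ(A) = 6

Enumerate directed cycles and compute their means (weight / length). Sample:
  cycle 0 → 0: weight = 9, length = 1, mean = 9/1 ≈ 9.000
  cycle 1 → 1: weight = 7, length = 1, mean = 7/1 ≈ 7.000
  cycle 0 → 1 → 0: weight = 12, length = 2, mean = 12/2 ≈ 6.000
  cycle 1 → 0 → 1: weight = 12, length = 2, mean = 12/2 ≈ 6.000
Minimum mean = 6.000, attained e.g. along the cycle 0 → 1 → 0 with weight 12 and length 2. So λ(A) = 12/2 = 6.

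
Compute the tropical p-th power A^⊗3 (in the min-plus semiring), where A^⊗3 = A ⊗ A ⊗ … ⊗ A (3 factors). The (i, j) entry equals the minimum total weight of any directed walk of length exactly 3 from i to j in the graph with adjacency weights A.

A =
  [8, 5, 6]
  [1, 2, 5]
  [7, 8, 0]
A^⊗3 =
  [8, 9, 6]
  [5, 6, 5]
  [7, 8, 0]

Each entry (A^⊗3)_ij equals the minimum over all length-3 walks i = v_0 → v_1 → … → v_3 = j of Σ_t A[v_t][v_{t+1}]. For example, for (i, j) = (0, 2) we minimise over 9 possible intermediate vertex sequences; the minimum is 6, attained along the walk 0 → 2 → 2 → 2.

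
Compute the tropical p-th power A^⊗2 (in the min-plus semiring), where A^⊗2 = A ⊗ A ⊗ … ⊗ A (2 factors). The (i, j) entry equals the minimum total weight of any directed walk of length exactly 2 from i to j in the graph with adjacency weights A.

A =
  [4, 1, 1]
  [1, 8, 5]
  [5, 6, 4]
A^⊗2 =
  [2, 5, 5]
  [5, 2, 2]
  [7, 6, 6]

Each entry (A^⊗2)_ij equals the minimum over all length-2 walks i = v_0 → v_1 → … → v_2 = j of Σ_t A[v_t][v_{t+1}]. For example, for (i, j) = (0, 2) we minimise over 3 possible intermediate vertex sequences; the minimum is 5, attained along the walk 0 → 0 → 2.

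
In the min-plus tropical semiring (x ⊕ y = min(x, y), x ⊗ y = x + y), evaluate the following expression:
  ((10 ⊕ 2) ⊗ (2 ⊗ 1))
((10 ⊕ 2) ⊗ (2 ⊗ 1)) = 5

Expand innermost to outermost. Recall ⊕ takes the minimum of its arguments and ⊗ takes their sum. Working out the expression ((10 ⊕ 2) ⊗ (2 ⊗ 1)) gives 5.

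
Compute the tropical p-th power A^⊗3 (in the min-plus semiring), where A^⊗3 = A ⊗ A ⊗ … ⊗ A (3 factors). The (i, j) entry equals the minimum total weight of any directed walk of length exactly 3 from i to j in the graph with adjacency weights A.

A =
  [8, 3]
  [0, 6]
A^⊗3 =
  [9, 6]
  [3, 9]

Each entry (A^⊗3)_ij equals the minimum over all length-3 walks i = v_0 → v_1 → … → v_3 = j of Σ_t A[v_t][v_{t+1}]. For example, for (i, j) = (0, 1) we minimise over 4 possible intermediate vertex sequences; the minimum is 6, attained along the walk 0 → 1 → 0 → 1.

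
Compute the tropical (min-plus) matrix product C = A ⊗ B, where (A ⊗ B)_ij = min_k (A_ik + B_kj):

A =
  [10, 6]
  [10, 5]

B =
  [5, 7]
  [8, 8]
A ⊗ B =
  [14, 14]
  [13, 13]

Apply the min-plus product entry-by-entry:
  C[0][0] = min over k of (A[0][0] + B[0][0] = 10 + 5 = 15, A[0][1] + B[1][0] = 6 + 8 = 14) = 14 (attained at k = 1)
  C[0][1] = min over k of (A[0][0] + B[0][1] = 10 + 7 = 17, A[0][1] + B[1][1] = 6 + 8 = 14) = 14 (attained at k = 1)
  C[1][0] = min over k of (A[1][0] + B[0][0] = 10 + 5 = 15, A[1][1] + B[1][0] = 5 + 8 = 13) = 13 (attained at k = 1)
  C[1][1] = min over k of (A[1][0] + B[0][1] = 10 + 7 = 17, A[1][1] + B[1][1] = 5 + 8 = 13) = 13 (attained at k = 1)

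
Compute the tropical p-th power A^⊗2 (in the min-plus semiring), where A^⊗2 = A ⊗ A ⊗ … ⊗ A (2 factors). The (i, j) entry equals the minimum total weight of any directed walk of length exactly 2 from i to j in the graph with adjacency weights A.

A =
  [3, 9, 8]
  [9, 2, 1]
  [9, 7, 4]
A^⊗2 =
  [6, 11, 10]
  [10, 4, 3]
  [12, 9, 8]

Each entry (A^⊗2)_ij equals the minimum over all length-2 walks i = v_0 → v_1 → … → v_2 = j of Σ_t A[v_t][v_{t+1}]. For example, for (i, j) = (0, 2) we minimise over 3 possible intermediate vertex sequences; the minimum is 10, attained along the walk 0 → 1 → 2.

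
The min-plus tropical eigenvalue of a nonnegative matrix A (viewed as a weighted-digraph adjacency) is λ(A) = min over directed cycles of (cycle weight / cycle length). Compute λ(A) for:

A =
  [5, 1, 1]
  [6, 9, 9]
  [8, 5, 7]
λ(A) = 7/2

Enumerate directed cycles and compute their means (weight / length). Sample:
  cycle 0 → 0: weight = 5, length = 1, mean = 5/1 ≈ 5.000
  cycle 1 → 1: weight = 9, length = 1, mean = 9/1 ≈ 9.000
  cycle 2 → 2: weight = 7, length = 1, mean = 7/1 ≈ 7.000
  cycle 0 → 1 → 0: weight = 7, length = 2, mean = 7/2 ≈ 3.500
  cycle 0 → 2 → 0: weight = 9, length = 2, mean = 9/2 ≈ 4.500
  cycle 1 → 0 → 1: weight = 7, length = 2, mean = 7/2 ≈ 3.500
Minimum mean = 3.500, attained e.g. along the cycle 0 → 1 → 0 with weight 7 and length 2. So λ(A) = 7/2 = 7/2.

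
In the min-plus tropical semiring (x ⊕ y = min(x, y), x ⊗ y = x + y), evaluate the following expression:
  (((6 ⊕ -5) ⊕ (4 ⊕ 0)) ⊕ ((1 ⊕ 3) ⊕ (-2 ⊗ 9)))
(((6 ⊕ -5) ⊕ (4 ⊕ 0)) ⊕ ((1 ⊕ 3) ⊕ (-2 ⊗ 9))) = -5

Expand innermost to outermost. Recall ⊕ takes the minimum of its arguments and ⊗ takes their sum. Working out the expression (((6 ⊕ -5) ⊕ (4 ⊕ 0)) ⊕ ((1 ⊕ 3) ⊕ (-2 ⊗ 9))) gives -5.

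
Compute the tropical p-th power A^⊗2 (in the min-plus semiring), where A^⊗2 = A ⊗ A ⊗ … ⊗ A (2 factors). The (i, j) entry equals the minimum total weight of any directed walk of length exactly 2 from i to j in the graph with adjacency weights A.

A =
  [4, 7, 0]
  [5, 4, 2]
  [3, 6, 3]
A^⊗2 =
  [3, 6, 3]
  [5, 8, 5]
  [6, 9, 3]

Each entry (A^⊗2)_ij equals the minimum over all length-2 walks i = v_0 → v_1 → … → v_2 = j of Σ_t A[v_t][v_{t+1}]. For example, for (i, j) = (0, 2) we minimise over 3 possible intermediate vertex sequences; the minimum is 3, attained along the walk 0 → 2 → 2.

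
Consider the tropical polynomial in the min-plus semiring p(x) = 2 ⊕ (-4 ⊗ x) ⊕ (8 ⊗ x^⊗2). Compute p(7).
p(7) = 2

A tropical monomial a ⊗ x^⊗i evaluates to a + i · x. Evaluating each term at x = 7:
  Term 0 contributes 2 + 0 · 7 = 2
  Term 1 contributes -4 + 1 · 7 = 3
  Term 2 contributes 8 + 2 · 7 = 22
p(7) = ⊕ of these = min[2, 3, 22] = 2.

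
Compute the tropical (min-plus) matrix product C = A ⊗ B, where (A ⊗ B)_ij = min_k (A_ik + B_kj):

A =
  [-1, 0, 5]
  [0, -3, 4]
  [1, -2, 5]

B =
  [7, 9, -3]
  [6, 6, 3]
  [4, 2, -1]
A ⊗ B =
  [6, 6, -4]
  [3, 3, -3]
  [4, 4, -2]

Apply the min-plus product entry-by-entry:
  C[0][0] = min over k of (A[0][0] + B[0][0] = -1 + 7 = 6, A[0][1] + B[1][0] = 0 + 6 = 6, A[0][2] + B[2][0] = 5 + 4 = 9) = 6 (attained at k = 0)
  C[0][1] = min over k of (A[0][0] + B[0][1] = -1 + 9 = 8, A[0][1] + B[1][1] = 0 + 6 = 6, A[0][2] + B[2][1] = 5 + 2 = 7) = 6 (attained at k = 1)
  C[0][2] = min over k of (A[0][0] + B[0][2] = -1 + -3 = -4, A[0][1] + B[1][2] = 0 + 3 = 3, A[0][2] + B[2][2] = 5 + -1 = 4) = -4 (attained at k = 0)
  C[1][0] = min over k of (A[1][0] + B[0][0] = 0 + 7 = 7, A[1][1] + B[1][0] = -3 + 6 = 3, A[1][2] + B[2][0] = 4 + 4 = 8) = 3 (attained at k = 1)
  C[1][1] = min over k of (A[1][0] + B[0][1] = 0 + 9 = 9, A[1][1] + B[1][1] = -3 + 6 = 3, A[1][2] + B[2][1] = 4 + 2 = 6) = 3 (attained at k = 1)
  C[1][2] = min over k of (A[1][0] + B[0][2] = 0 + -3 = -3, A[1][1] + B[1][2] = -3 + 3 = 0, A[1][2] + B[2][2] = 4 + -1 = 3) = -3 (attained at k = 0)
  C[2][0] = min over k of (A[2][0] + B[0][0] = 1 + 7 = 8, A[2][1] + B[1][0] = -2 + 6 = 4, A[2][2] + B[2][0] = 5 + 4 = 9) = 4 (attained at k = 1)
  C[2][1] = min over k of (A[2][0] + B[0][1] = 1 + 9 = 10, A[2][1] + B[1][1] = -2 + 6 = 4, A[2][2] + B[2][1] = 5 + 2 = 7) = 4 (attained at k = 1)
  C[2][2] = min over k of (A[2][0] + B[0][2] = 1 + -3 = -2, A[2][1] + B[1][2] = -2 + 3 = 1, A[2][2] + B[2][2] = 5 + -1 = 4) = -2 (attained at k = 0)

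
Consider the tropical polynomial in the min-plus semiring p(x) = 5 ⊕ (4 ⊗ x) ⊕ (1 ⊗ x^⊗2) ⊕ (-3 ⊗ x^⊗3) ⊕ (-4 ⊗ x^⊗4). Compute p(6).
p(6) = 5

A tropical monomial a ⊗ x^⊗i evaluates to a + i · x. Evaluating each term at x = 6:
  Term 0 contributes 5 + 0 · 6 = 5
  Term 1 contributes 4 + 1 · 6 = 10
  Term 2 contributes 1 + 2 · 6 = 13
  Term 3 contributes -3 + 3 · 6 = 15
  Term 4 contributes -4 + 4 · 6 = 20
p(6) = ⊕ of these = min[5, 10, 13, 15, 20] = 5.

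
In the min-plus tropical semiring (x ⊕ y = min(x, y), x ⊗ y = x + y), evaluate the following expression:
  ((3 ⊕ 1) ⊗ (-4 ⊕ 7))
((3 ⊕ 1) ⊗ (-4 ⊕ 7)) = -3

Expand innermost to outermost. Recall ⊕ takes the minimum of its arguments and ⊗ takes their sum. Working out the expression ((3 ⊕ 1) ⊗ (-4 ⊕ 7)) gives -3.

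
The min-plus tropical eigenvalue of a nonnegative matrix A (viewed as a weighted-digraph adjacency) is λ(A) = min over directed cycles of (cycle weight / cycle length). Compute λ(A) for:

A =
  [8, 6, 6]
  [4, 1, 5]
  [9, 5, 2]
λ(A) = 1

Enumerate directed cycles and compute their means (weight / length). Sample:
  cycle 0 → 0: weight = 8, length = 1, mean = 8/1 ≈ 8.000
  cycle 1 → 1: weight = 1, length = 1, mean = 1/1 ≈ 1.000
  cycle 2 → 2: weight = 2, length = 1, mean = 2/1 ≈ 2.000
  cycle 0 → 1 → 0: weight = 10, length = 2, mean = 10/2 ≈ 5.000
  cycle 0 → 2 → 0: weight = 15, length = 2, mean = 15/2 ≈ 7.500
  cycle 1 → 0 → 1: weight = 10, length = 2, mean = 10/2 ≈ 5.000
Minimum mean = 1.000, attained e.g. along the cycle 1 → 1 with weight 1 and length 1. So λ(A) = 1/1 = 1.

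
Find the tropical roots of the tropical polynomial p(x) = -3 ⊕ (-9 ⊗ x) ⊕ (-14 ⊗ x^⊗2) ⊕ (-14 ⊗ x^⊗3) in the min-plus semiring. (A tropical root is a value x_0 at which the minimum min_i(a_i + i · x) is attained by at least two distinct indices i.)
Roots: {0, 5, 6}

Each tropical root is a break point of the lower envelope of the lines y = a_i + i · x (there are 4 lines, with slopes 0, 1, ..., 3). Only the lines that attain the minimum somewhere contribute to roots; other lines are dominated. Here the surviving (envelope) indices are i = 3, i = 2, i = 1, i = 0.
Intersections between consecutive envelope lines give the roots: for adjacent envelope indices i < j the intersection is x = (a_i − a_j) / (j − i). Reading off the sorted break points: {0, 5, 6}.
Verification: at each break x_0, at least two indices attain the minimum of min_i(a_i + i · x_0).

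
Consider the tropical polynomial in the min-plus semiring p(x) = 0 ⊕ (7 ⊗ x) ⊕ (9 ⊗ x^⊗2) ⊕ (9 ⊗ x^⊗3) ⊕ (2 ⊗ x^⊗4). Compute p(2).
p(2) = 0

A tropical monomial a ⊗ x^⊗i evaluates to a + i · x. Evaluating each term at x = 2:
  Term 0 contributes 0 + 0 · 2 = 0
  Term 1 contributes 7 + 1 · 2 = 9
  Term 2 contributes 9 + 2 · 2 = 13
  Term 3 contributes 9 + 3 · 2 = 15
  Term 4 contributes 2 + 4 · 2 = 10
p(2) = ⊕ of these = min[0, 9, 13, 15, 10] = 0.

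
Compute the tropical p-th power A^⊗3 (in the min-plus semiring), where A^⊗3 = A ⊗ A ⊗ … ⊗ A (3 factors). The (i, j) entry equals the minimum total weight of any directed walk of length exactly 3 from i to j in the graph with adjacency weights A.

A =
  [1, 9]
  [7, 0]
A^⊗3 =
  [3, 9]
  [7, 0]

Each entry (A^⊗3)_ij equals the minimum over all length-3 walks i = v_0 → v_1 → … → v_3 = j of Σ_t A[v_t][v_{t+1}]. For example, for (i, j) = (0, 1) we minimise over 4 possible intermediate vertex sequences; the minimum is 9, attained along the walk 0 → 1 → 1 → 1.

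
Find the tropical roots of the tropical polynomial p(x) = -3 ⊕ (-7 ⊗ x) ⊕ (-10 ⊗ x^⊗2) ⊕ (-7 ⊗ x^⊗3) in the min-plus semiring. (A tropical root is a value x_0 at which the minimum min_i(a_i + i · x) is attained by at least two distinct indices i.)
Roots: {-3, 3, 4}

Each tropical root is a break point of the lower envelope of the lines y = a_i + i · x (there are 4 lines, with slopes 0, 1, ..., 3). Only the lines that attain the minimum somewhere contribute to roots; other lines are dominated. Here the surviving (envelope) indices are i = 3, i = 2, i = 1, i = 0.
Intersections between consecutive envelope lines give the roots: for adjacent envelope indices i < j the intersection is x = (a_i − a_j) / (j − i). Reading off the sorted break points: {-3, 3, 4}.
Verification: at each break x_0, at least two indices attain the minimum of min_i(a_i + i · x_0).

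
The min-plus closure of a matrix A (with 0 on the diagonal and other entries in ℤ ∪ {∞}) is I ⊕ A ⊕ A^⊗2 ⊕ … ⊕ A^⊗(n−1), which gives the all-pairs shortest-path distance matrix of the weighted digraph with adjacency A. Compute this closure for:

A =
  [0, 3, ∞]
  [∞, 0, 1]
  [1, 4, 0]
Closure =
  [0, 3, 4]
  [2, 0, 1]
  [1, 4, 0]

This is the Floyd-Warshall all-pairs shortest-path computation. For each intermediate vertex k = 0, 1, …, 2, update dist[i][j] ← min(dist[i][j], dist[i][k] + dist[k][j]). The final matrix gives, for each (i, j), the minimum total weight of any directed path from i to j (possibly empty when i = j).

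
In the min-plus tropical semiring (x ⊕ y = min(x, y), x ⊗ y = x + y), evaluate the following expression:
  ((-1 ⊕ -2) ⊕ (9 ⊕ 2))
((-1 ⊕ -2) ⊕ (9 ⊕ 2)) = -2

Expand innermost to outermost. Recall ⊕ takes the minimum of its arguments and ⊗ takes their sum. Working out the expression ((-1 ⊕ -2) ⊕ (9 ⊕ 2)) gives -2.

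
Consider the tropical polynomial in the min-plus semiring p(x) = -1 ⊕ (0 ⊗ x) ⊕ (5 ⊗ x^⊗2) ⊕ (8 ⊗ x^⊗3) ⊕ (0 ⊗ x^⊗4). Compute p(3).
p(3) = -1

A tropical monomial a ⊗ x^⊗i evaluates to a + i · x. Evaluating each term at x = 3:
  Term 0 contributes -1 + 0 · 3 = -1
  Term 1 contributes 0 + 1 · 3 = 3
  Term 2 contributes 5 + 2 · 3 = 11
  Term 3 contributes 8 + 3 · 3 = 17
  Term 4 contributes 0 + 4 · 3 = 12
p(3) = ⊕ of these = min[-1, 3, 11, 17, 12] = -1.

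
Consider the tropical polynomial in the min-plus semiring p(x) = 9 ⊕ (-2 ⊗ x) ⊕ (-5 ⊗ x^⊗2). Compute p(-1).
p(-1) = -7

A tropical monomial a ⊗ x^⊗i evaluates to a + i · x. Evaluating each term at x = -1:
  Term 0 contributes 9 + 0 · -1 = 9
  Term 1 contributes -2 + 1 · -1 = -3
  Term 2 contributes -5 + 2 · -1 = -7
p(-1) = ⊕ of these = min[9, -3, -7] = -7.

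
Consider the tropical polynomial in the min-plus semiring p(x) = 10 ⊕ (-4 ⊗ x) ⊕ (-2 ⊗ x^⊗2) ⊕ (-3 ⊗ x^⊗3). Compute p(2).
p(2) = -2

A tropical monomial a ⊗ x^⊗i evaluates to a + i · x. Evaluating each term at x = 2:
  Term 0 contributes 10 + 0 · 2 = 10
  Term 1 contributes -4 + 1 · 2 = -2
  Term 2 contributes -2 + 2 · 2 = 2
  Term 3 contributes -3 + 3 · 2 = 3
p(2) = ⊕ of these = min[10, -2, 2, 3] = -2.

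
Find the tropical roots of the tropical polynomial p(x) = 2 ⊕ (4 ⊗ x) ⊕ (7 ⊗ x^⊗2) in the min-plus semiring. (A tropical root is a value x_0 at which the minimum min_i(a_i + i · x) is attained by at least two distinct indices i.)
Roots: {-3, -2}

Each tropical root is a break point of the lower envelope of the lines y = a_i + i · x (there are 3 lines, with slopes 0, 1, ..., 2). Only the lines that attain the minimum somewhere contribute to roots; other lines are dominated. Here the surviving (envelope) indices are i = 2, i = 1, i = 0.
Intersections between consecutive envelope lines give the roots: for adjacent envelope indices i < j the intersection is x = (a_i − a_j) / (j − i). Reading off the sorted break points: {-3, -2}.
Verification: at each break x_0, at least two indices attain the minimum of min_i(a_i + i · x_0).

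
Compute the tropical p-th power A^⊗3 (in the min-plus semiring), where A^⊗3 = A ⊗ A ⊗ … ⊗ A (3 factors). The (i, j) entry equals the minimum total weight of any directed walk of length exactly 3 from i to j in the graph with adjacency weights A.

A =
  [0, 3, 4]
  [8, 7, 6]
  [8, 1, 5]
A^⊗3 =
  [0, 3, 4]
  [8, 11, 12]
  [8, 8, 12]

Each entry (A^⊗3)_ij equals the minimum over all length-3 walks i = v_0 → v_1 → … → v_3 = j of Σ_t A[v_t][v_{t+1}]. For example, for (i, j) = (0, 2) we minimise over 9 possible intermediate vertex sequences; the minimum is 4, attained along the walk 0 → 0 → 0 → 2.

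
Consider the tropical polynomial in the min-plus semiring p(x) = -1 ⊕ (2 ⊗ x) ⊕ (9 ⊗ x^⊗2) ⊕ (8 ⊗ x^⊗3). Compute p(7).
p(7) = -1

A tropical monomial a ⊗ x^⊗i evaluates to a + i · x. Evaluating each term at x = 7:
  Term 0 contributes -1 + 0 · 7 = -1
  Term 1 contributes 2 + 1 · 7 = 9
  Term 2 contributes 9 + 2 · 7 = 23
  Term 3 contributes 8 + 3 · 7 = 29
p(7) = ⊕ of these = min[-1, 9, 23, 29] = -1.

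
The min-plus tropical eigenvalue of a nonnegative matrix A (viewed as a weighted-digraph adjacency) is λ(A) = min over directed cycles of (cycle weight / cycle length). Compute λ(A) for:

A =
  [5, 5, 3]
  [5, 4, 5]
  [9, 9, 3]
λ(A) = 3

Enumerate directed cycles and compute their means (weight / length). Sample:
  cycle 0 → 0: weight = 5, length = 1, mean = 5/1 ≈ 5.000
  cycle 1 → 1: weight = 4, length = 1, mean = 4/1 ≈ 4.000
  cycle 2 → 2: weight = 3, length = 1, mean = 3/1 ≈ 3.000
  cycle 0 → 1 → 0: weight = 10, length = 2, mean = 10/2 ≈ 5.000
  cycle 0 → 2 → 0: weight = 12, length = 2, mean = 12/2 ≈ 6.000
  cycle 1 → 0 → 1: weight = 10, length = 2, mean = 10/2 ≈ 5.000
Minimum mean = 3.000, attained e.g. along the cycle 2 → 2 with weight 3 and length 1. So λ(A) = 3/1 = 3.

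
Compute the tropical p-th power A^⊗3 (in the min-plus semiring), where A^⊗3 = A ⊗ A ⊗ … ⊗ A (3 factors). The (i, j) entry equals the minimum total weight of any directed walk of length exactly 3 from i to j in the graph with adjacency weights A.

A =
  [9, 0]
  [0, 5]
A^⊗3 =
  [5, 0]
  [0, 5]

Each entry (A^⊗3)_ij equals the minimum over all length-3 walks i = v_0 → v_1 → … → v_3 = j of Σ_t A[v_t][v_{t+1}]. For example, for (i, j) = (0, 1) we minimise over 4 possible intermediate vertex sequences; the minimum is 0, attained along the walk 0 → 1 → 0 → 1.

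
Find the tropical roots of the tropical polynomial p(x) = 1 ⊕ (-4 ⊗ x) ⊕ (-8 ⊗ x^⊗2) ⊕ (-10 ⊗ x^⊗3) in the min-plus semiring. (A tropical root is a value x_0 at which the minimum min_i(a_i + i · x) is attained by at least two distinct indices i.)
Roots: {2, 4, 5}

Each tropical root is a break point of the lower envelope of the lines y = a_i + i · x (there are 4 lines, with slopes 0, 1, ..., 3). Only the lines that attain the minimum somewhere contribute to roots; other lines are dominated. Here the surviving (envelope) indices are i = 3, i = 2, i = 1, i = 0.
Intersections between consecutive envelope lines give the roots: for adjacent envelope indices i < j the intersection is x = (a_i − a_j) / (j − i). Reading off the sorted break points: {2, 4, 5}.
Verification: at each break x_0, at least two indices attain the minimum of min_i(a_i + i · x_0).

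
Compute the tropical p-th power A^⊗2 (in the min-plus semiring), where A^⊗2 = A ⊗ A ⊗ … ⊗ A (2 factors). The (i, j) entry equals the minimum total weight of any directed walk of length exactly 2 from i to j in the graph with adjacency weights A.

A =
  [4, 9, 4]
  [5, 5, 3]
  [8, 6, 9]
A^⊗2 =
  [8, 10, 8]
  [9, 9, 8]
  [11, 11, 9]

Each entry (A^⊗2)_ij equals the minimum over all length-2 walks i = v_0 → v_1 → … → v_2 = j of Σ_t A[v_t][v_{t+1}]. For example, for (i, j) = (0, 2) we minimise over 3 possible intermediate vertex sequences; the minimum is 8, attained along the walk 0 → 0 → 2.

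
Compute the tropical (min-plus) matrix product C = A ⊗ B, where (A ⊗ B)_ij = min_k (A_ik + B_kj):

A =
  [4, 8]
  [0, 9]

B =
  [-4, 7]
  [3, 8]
A ⊗ B =
  [0, 11]
  [-4, 7]

Apply the min-plus product entry-by-entry:
  C[0][0] = min over k of (A[0][0] + B[0][0] = 4 + -4 = 0, A[0][1] + B[1][0] = 8 + 3 = 11) = 0 (attained at k = 0)
  C[0][1] = min over k of (A[0][0] + B[0][1] = 4 + 7 = 11, A[0][1] + B[1][1] = 8 + 8 = 16) = 11 (attained at k = 0)
  C[1][0] = min over k of (A[1][0] + B[0][0] = 0 + -4 = -4, A[1][1] + B[1][0] = 9 + 3 = 12) = -4 (attained at k = 0)
  C[1][1] = min over k of (A[1][0] + B[0][1] = 0 + 7 = 7, A[1][1] + B[1][1] = 9 + 8 = 17) = 7 (attained at k = 0)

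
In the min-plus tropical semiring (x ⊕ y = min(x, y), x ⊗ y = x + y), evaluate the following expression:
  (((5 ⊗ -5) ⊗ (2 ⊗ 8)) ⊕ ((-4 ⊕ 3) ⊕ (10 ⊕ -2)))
(((5 ⊗ -5) ⊗ (2 ⊗ 8)) ⊕ ((-4 ⊕ 3) ⊕ (10 ⊕ -2))) = -4

Expand innermost to outermost. Recall ⊕ takes the minimum of its arguments and ⊗ takes their sum. Working out the expression (((5 ⊗ -5) ⊗ (2 ⊗ 8)) ⊕ ((-4 ⊕ 3) ⊕ (10 ⊕ -2))) gives -4.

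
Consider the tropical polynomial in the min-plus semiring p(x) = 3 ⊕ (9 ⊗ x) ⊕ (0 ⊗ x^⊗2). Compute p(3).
p(3) = 3

A tropical monomial a ⊗ x^⊗i evaluates to a + i · x. Evaluating each term at x = 3:
  Term 0 contributes 3 + 0 · 3 = 3
  Term 1 contributes 9 + 1 · 3 = 12
  Term 2 contributes 0 + 2 · 3 = 6
p(3) = ⊕ of these = min[3, 12, 6] = 3.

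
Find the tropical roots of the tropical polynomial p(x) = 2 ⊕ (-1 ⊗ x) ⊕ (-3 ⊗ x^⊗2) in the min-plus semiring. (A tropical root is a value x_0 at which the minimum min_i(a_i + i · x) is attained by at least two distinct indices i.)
Roots: {2, 3}

Each tropical root is a break point of the lower envelope of the lines y = a_i + i · x (there are 3 lines, with slopes 0, 1, ..., 2). Only the lines that attain the minimum somewhere contribute to roots; other lines are dominated. Here the surviving (envelope) indices are i = 2, i = 1, i = 0.
Intersections between consecutive envelope lines give the roots: for adjacent envelope indices i < j the intersection is x = (a_i − a_j) / (j − i). Reading off the sorted break points: {2, 3}.
Verification: at each break x_0, at least two indices attain the minimum of min_i(a_i + i · x_0).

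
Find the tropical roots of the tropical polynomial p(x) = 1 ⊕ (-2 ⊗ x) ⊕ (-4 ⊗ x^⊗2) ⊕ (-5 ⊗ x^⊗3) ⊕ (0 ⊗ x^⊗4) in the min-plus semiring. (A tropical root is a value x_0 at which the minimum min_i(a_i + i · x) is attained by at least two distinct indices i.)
Roots: {-5, 1, 2, 3}

Each tropical root is a break point of the lower envelope of the lines y = a_i + i · x (there are 5 lines, with slopes 0, 1, ..., 4). Only the lines that attain the minimum somewhere contribute to roots; other lines are dominated. Here the surviving (envelope) indices are i = 4, i = 3, i = 2, i = 1, i = 0.
Intersections between consecutive envelope lines give the roots: for adjacent envelope indices i < j the intersection is x = (a_i − a_j) / (j − i). Reading off the sorted break points: {-5, 1, 2, 3}.
Verification: at each break x_0, at least two indices attain the minimum of min_i(a_i + i · x_0).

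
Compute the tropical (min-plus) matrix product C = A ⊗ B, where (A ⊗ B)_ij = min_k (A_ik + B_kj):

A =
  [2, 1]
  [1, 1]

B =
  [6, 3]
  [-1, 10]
A ⊗ B =
  [0, 5]
  [0, 4]

Apply the min-plus product entry-by-entry:
  C[0][0] = min over k of (A[0][0] + B[0][0] = 2 + 6 = 8, A[0][1] + B[1][0] = 1 + -1 = 0) = 0 (attained at k = 1)
  C[0][1] = min over k of (A[0][0] + B[0][1] = 2 + 3 = 5, A[0][1] + B[1][1] = 1 + 10 = 11) = 5 (attained at k = 0)
  C[1][0] = min over k of (A[1][0] + B[0][0] = 1 + 6 = 7, A[1][1] + B[1][0] = 1 + -1 = 0) = 0 (attained at k = 1)
  C[1][1] = min over k of (A[1][0] + B[0][1] = 1 + 3 = 4, A[1][1] + B[1][1] = 1 + 10 = 11) = 4 (attained at k = 0)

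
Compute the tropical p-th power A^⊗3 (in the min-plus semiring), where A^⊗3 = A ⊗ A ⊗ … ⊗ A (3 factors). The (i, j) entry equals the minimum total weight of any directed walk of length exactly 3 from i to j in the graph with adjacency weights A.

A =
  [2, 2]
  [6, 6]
A^⊗3 =
  [6, 6]
  [10, 10]

Each entry (A^⊗3)_ij equals the minimum over all length-3 walks i = v_0 → v_1 → … → v_3 = j of Σ_t A[v_t][v_{t+1}]. For example, for (i, j) = (0, 1) we minimise over 4 possible intermediate vertex sequences; the minimum is 6, attained along the walk 0 → 0 → 0 → 1.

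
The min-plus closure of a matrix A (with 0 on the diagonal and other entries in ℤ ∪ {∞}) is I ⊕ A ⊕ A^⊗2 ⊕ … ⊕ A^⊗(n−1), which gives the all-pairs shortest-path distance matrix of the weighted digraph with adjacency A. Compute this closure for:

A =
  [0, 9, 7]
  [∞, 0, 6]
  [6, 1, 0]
Closure =
  [0, 8, 7]
  [12, 0, 6]
  [6, 1, 0]

This is the Floyd-Warshall all-pairs shortest-path computation. For each intermediate vertex k = 0, 1, …, 2, update dist[i][j] ← min(dist[i][j], dist[i][k] + dist[k][j]). The final matrix gives, for each (i, j), the minimum total weight of any directed path from i to j (possibly empty when i = j).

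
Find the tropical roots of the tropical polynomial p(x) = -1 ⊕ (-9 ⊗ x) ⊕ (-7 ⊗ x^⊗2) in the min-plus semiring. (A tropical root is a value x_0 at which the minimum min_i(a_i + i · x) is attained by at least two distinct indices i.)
Roots: {-2, 8}

Each tropical root is a break point of the lower envelope of the lines y = a_i + i · x (there are 3 lines, with slopes 0, 1, ..., 2). Only the lines that attain the minimum somewhere contribute to roots; other lines are dominated. Here the surviving (envelope) indices are i = 2, i = 1, i = 0.
Intersections between consecutive envelope lines give the roots: for adjacent envelope indices i < j the intersection is x = (a_i − a_j) / (j − i). Reading off the sorted break points: {-2, 8}.
Verification: at each break x_0, at least two indices attain the minimum of min_i(a_i + i · x_0).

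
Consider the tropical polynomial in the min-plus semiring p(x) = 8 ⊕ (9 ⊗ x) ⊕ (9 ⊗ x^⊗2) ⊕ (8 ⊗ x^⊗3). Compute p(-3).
p(-3) = -1

A tropical monomial a ⊗ x^⊗i evaluates to a + i · x. Evaluating each term at x = -3:
  Term 0 contributes 8 + 0 · -3 = 8
  Term 1 contributes 9 + 1 · -3 = 6
  Term 2 contributes 9 + 2 · -3 = 3
  Term 3 contributes 8 + 3 · -3 = -1
p(-3) = ⊕ of these = min[8, 6, 3, -1] = -1.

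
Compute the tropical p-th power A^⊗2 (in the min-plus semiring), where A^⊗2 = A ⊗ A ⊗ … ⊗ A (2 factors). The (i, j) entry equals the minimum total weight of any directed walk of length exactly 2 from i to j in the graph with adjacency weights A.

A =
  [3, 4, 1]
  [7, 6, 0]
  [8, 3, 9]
A^⊗2 =
  [6, 4, 4]
  [8, 3, 6]
  [10, 9, 3]

Each entry (A^⊗2)_ij equals the minimum over all length-2 walks i = v_0 → v_1 → … → v_2 = j of Σ_t A[v_t][v_{t+1}]. For example, for (i, j) = (0, 2) we minimise over 3 possible intermediate vertex sequences; the minimum is 4, attained along the walk 0 → 0 → 2.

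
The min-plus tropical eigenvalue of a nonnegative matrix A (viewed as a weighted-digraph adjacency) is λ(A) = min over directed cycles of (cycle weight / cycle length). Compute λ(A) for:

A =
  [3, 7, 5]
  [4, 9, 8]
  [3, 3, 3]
λ(A) = 3

Enumerate directed cycles and compute their means (weight / length). Sample:
  cycle 0 → 0: weight = 3, length = 1, mean = 3/1 ≈ 3.000
  cycle 1 → 1: weight = 9, length = 1, mean = 9/1 ≈ 9.000
  cycle 2 → 2: weight = 3, length = 1, mean = 3/1 ≈ 3.000
  cycle 0 → 1 → 0: weight = 11, length = 2, mean = 11/2 ≈ 5.500
  cycle 0 → 2 → 0: weight = 8, length = 2, mean = 8/2 ≈ 4.000
  cycle 1 → 0 → 1: weight = 11, length = 2, mean = 11/2 ≈ 5.500
Minimum mean = 3.000, attained e.g. along the cycle 0 → 0 with weight 3 and length 1. So λ(A) = 3/1 = 3.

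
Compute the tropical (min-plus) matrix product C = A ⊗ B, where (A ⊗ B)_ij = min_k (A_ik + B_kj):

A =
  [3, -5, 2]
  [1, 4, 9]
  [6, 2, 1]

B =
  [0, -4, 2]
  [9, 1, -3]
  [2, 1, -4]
A ⊗ B =
  [3, -4, -8]
  [1, -3, 1]
  [3, 2, -3]

Apply the min-plus product entry-by-entry:
  C[0][0] = min over k of (A[0][0] + B[0][0] = 3 + 0 = 3, A[0][1] + B[1][0] = -5 + 9 = 4, A[0][2] + B[2][0] = 2 + 2 = 4) = 3 (attained at k = 0)
  C[0][1] = min over k of (A[0][0] + B[0][1] = 3 + -4 = -1, A[0][1] + B[1][1] = -5 + 1 = -4, A[0][2] + B[2][1] = 2 + 1 = 3) = -4 (attained at k = 1)
  C[0][2] = min over k of (A[0][0] + B[0][2] = 3 + 2 = 5, A[0][1] + B[1][2] = -5 + -3 = -8, A[0][2] + B[2][2] = 2 + -4 = -2) = -8 (attained at k = 1)
  C[1][0] = min over k of (A[1][0] + B[0][0] = 1 + 0 = 1, A[1][1] + B[1][0] = 4 + 9 = 13, A[1][2] + B[2][0] = 9 + 2 = 11) = 1 (attained at k = 0)
  C[1][1] = min over k of (A[1][0] + B[0][1] = 1 + -4 = -3, A[1][1] + B[1][1] = 4 + 1 = 5, A[1][2] + B[2][1] = 9 + 1 = 10) = -3 (attained at k = 0)
  C[1][2] = min over k of (A[1][0] + B[0][2] = 1 + 2 = 3, A[1][1] + B[1][2] = 4 + -3 = 1, A[1][2] + B[2][2] = 9 + -4 = 5) = 1 (attained at k = 1)
  C[2][0] = min over k of (A[2][0] + B[0][0] = 6 + 0 = 6, A[2][1] + B[1][0] = 2 + 9 = 11, A[2][2] + B[2][0] = 1 + 2 = 3) = 3 (attained at k = 2)
  C[2][1] = min over k of (A[2][0] + B[0][1] = 6 + -4 = 2, A[2][1] + B[1][1] = 2 + 1 = 3, A[2][2] + B[2][1] = 1 + 1 = 2) = 2 (attained at k = 0)
  C[2][2] = min over k of (A[2][0] + B[0][2] = 6 + 2 = 8, A[2][1] + B[1][2] = 2 + -3 = -1, A[2][2] + B[2][2] = 1 + -4 = -3) = -3 (attained at k = 2)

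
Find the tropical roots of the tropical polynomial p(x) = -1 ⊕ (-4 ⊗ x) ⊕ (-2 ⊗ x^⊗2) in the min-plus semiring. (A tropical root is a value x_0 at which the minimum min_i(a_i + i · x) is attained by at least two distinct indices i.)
Roots: {-2, 3}

Each tropical root is a break point of the lower envelope of the lines y = a_i + i · x (there are 3 lines, with slopes 0, 1, ..., 2). Only the lines that attain the minimum somewhere contribute to roots; other lines are dominated. Here the surviving (envelope) indices are i = 2, i = 1, i = 0.
Intersections between consecutive envelope lines give the roots: for adjacent envelope indices i < j the intersection is x = (a_i − a_j) / (j − i). Reading off the sorted break points: {-2, 3}.
Verification: at each break x_0, at least two indices attain the minimum of min_i(a_i + i · x_0).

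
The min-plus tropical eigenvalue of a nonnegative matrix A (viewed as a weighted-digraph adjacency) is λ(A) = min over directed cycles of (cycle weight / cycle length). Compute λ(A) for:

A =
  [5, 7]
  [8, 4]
λ(A) = 4

Enumerate directed cycles and compute their means (weight / length). Sample:
  cycle 0 → 0: weight = 5, length = 1, mean = 5/1 ≈ 5.000
  cycle 1 → 1: weight = 4, length = 1, mean = 4/1 ≈ 4.000
  cycle 0 → 1 → 0: weight = 15, length = 2, mean = 15/2 ≈ 7.500
  cycle 1 → 0 → 1: weight = 15, length = 2, mean = 15/2 ≈ 7.500
Minimum mean = 4.000, attained e.g. along the cycle 1 → 1 with weight 4 and length 1. So λ(A) = 4/1 = 4.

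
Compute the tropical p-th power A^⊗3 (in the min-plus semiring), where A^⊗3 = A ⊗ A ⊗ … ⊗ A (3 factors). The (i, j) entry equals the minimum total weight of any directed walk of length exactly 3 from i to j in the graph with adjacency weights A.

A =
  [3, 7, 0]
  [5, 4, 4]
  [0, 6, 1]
A^⊗3 =
  [1, 7, 0]
  [5, 11, 4]
  [0, 6, 1]

Each entry (A^⊗3)_ij equals the minimum over all length-3 walks i = v_0 → v_1 → … → v_3 = j of Σ_t A[v_t][v_{t+1}]. For example, for (i, j) = (0, 2) we minimise over 9 possible intermediate vertex sequences; the minimum is 0, attained along the walk 0 → 2 → 0 → 2.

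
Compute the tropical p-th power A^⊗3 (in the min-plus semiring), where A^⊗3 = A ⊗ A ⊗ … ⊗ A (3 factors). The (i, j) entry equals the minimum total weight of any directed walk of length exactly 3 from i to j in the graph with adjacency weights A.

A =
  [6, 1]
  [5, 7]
A^⊗3 =
  [12, 7]
  [11, 12]

Each entry (A^⊗3)_ij equals the minimum over all length-3 walks i = v_0 → v_1 → … → v_3 = j of Σ_t A[v_t][v_{t+1}]. For example, for (i, j) = (0, 1) we minimise over 4 possible intermediate vertex sequences; the minimum is 7, attained along the walk 0 → 1 → 0 → 1.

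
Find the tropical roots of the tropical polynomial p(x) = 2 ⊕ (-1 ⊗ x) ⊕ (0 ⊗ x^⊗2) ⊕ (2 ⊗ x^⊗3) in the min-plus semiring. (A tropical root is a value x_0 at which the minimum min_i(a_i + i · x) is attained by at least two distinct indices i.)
Roots: {-2, -1, 3}

Each tropical root is a break point of the lower envelope of the lines y = a_i + i · x (there are 4 lines, with slopes 0, 1, ..., 3). Only the lines that attain the minimum somewhere contribute to roots; other lines are dominated. Here the surviving (envelope) indices are i = 3, i = 2, i = 1, i = 0.
Intersections between consecutive envelope lines give the roots: for adjacent envelope indices i < j the intersection is x = (a_i − a_j) / (j − i). Reading off the sorted break points: {-2, -1, 3}.
Verification: at each break x_0, at least two indices attain the minimum of min_i(a_i + i · x_0).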